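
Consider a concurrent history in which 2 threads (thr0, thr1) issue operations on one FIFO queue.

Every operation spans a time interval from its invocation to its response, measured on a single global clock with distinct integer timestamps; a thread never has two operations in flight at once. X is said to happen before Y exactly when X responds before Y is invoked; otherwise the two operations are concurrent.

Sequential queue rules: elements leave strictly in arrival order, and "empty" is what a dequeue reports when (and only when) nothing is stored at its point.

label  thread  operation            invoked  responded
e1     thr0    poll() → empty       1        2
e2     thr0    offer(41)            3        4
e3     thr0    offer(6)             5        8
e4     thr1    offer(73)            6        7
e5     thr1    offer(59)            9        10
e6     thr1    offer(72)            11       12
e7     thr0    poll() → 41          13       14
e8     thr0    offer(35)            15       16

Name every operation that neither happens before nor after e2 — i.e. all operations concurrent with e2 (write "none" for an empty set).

none

concurrent with e2 ([3,4]): every op whose interval crosses 3..4
e1 [1,2]: before
e3 [5,8]: after
e4 [6,7]: after
e5 [9,10]: after
e6 [11,12]: after
e7 [13,14]: after
e8 [15,16]: after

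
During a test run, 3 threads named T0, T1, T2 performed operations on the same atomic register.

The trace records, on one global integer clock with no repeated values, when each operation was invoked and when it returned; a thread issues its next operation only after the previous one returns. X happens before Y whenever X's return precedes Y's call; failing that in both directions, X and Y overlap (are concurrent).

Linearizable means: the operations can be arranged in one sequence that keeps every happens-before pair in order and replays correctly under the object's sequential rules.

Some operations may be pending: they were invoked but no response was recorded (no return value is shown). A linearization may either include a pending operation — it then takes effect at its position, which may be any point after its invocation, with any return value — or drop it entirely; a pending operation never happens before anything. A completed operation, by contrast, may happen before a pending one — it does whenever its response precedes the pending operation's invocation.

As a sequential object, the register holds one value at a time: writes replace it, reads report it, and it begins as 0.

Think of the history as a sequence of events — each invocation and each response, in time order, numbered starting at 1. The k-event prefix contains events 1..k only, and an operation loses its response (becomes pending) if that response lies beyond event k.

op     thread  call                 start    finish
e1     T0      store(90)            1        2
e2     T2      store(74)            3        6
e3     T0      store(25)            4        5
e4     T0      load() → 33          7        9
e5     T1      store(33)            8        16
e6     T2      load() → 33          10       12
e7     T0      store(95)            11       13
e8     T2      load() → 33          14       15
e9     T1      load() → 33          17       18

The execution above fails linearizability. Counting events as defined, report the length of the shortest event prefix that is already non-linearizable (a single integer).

15

events 1..14 are linearizable, e.g. via e1, e2, e3, e5, e4, e6, e7:
step 1: e1 store(90) — value 90
step 2: e2 store(74) — value 74
step 3: e3 store(25) — value 25
step 4: e5 store(33) (pending, included) — value 33
step 5: e4 load() → 33 — value 33
step 6: e6 load() → 33 — value 33
step 7: e7 store(95) — value 95
adding event 15 (e8 responds at 15) leaves no legal real-time order
every completion of the 1 pending operation (e5) was checked; none linearizes
e.g. e1, e2, e3, e4, e6, e7, e8 (pending dropped): illegal at step 4, since e4 load() → 33 cannot apply there
e.g. e1, e2, e3, e4, e7, e6, e8 (pending dropped): illegal at step 4, since e4 load() → 33 cannot apply there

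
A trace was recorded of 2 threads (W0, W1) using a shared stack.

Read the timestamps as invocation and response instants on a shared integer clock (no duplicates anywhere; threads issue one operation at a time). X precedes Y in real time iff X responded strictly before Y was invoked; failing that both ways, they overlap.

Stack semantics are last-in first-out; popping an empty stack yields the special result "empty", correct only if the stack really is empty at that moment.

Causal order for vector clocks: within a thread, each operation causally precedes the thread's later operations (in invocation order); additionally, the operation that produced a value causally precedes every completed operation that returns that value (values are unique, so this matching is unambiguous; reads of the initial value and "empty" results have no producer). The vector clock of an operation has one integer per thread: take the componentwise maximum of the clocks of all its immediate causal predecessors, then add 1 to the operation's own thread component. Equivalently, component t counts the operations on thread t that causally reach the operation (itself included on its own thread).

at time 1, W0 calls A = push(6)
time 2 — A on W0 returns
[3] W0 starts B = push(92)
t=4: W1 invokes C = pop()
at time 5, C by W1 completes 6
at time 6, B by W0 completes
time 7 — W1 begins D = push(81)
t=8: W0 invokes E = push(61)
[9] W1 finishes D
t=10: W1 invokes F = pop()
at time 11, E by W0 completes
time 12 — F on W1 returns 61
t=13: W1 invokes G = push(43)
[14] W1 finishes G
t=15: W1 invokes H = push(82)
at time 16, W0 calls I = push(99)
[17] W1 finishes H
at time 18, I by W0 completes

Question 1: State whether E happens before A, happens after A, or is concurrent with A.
E spans [8,11], A spans [1,2]
resp(A)=2 < inv(E)=8

after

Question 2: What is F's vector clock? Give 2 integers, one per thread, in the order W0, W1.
A (invocation 1): nothing precedes it; W0's component alone gives (1, 0)
merge at C (invoked 4): VC(A)=(1, 0), own-thread bump on W1 → (1, 1)
merge at B (invoked 3): VC(A)=(1, 0), own-thread bump on W0 → (2, 0)
merge at D (invoked 7): VC(C)=(1, 1), own-thread bump on W1 → (1, 2)
merge at E (invoked 8): VC(B)=(2, 0), own-thread bump on W0 → (3, 0)
merge at I (invoked 16): VC(E)=(3, 0), own-thread bump on W0 → (4, 0)
merge at F (invoked 10): VC(D)=(1, 2), VC(E)=(3, 0), own-thread bump on W1 → (3, 3)
merge at G (invoked 13): VC(F)=(3, 3), own-thread bump on W1 → (3, 4)
merge at H (invoked 15): VC(G)=(3, 4), own-thread bump on W1 → (3, 5)
target: VC(F) = (3, 3)

(3, 3)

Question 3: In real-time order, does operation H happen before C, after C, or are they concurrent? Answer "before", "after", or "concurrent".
H spans [15,17], C spans [4,5]
resp(C)=5 < inv(H)=15

after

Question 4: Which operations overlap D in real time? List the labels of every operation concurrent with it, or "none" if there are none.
D spans [7,9]; an op avoiding the whole window 7..9 is ordered, any other is concurrent
A [1,2]: before
B [3,6]: before
C [4,5]: before
E [8,11]: concurrent
F [10,12]: after
G [13,14]: after
H [15,17]: after
I [16,18]: after

E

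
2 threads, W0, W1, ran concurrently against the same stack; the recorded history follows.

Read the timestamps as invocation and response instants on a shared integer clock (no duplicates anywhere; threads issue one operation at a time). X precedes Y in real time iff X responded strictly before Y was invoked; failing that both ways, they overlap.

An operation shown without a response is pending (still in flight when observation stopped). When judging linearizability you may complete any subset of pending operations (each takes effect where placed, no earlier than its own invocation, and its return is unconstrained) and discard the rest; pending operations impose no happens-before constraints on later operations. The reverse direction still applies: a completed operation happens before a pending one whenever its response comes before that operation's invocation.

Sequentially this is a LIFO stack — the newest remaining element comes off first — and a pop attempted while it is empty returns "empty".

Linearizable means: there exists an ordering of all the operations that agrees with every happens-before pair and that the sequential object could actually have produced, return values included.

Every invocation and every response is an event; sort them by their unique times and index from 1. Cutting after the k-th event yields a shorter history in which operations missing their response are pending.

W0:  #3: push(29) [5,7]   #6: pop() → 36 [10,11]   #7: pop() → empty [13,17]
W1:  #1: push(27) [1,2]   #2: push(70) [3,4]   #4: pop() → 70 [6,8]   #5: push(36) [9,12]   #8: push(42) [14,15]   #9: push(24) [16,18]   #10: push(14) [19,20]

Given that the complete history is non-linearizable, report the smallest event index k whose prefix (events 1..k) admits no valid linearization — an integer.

17

a valid linearization of events 1..16 exists, for instance #1, #2, #4, #3, #5, #6, #7, #8:
step 1: #1 push(27) — stack <27>
step 2: #2 push(70) — stack <27,70>
step 3: #4 pop() → 70 — stack <27>
step 4: #3 push(29) — stack <27,29>
step 5: #5 push(36) — stack <27,29,36>
step 6: #6 pop() → 36 — stack <27,29>
step 7: #7 pop() (pending, included) — stack <27>
step 8: #8 push(42) — stack <27,42>
adding event 17 (#7 responds at 17) leaves no legal real-time order
every completion of the 1 pending operation (#9) was checked; none linearizes
for example #1, #2, #3, #4, #5, #6, #7, #8 (pending dropped) fails at step 4: #4 pop() → 70 is not legal there
for example #1, #2, #3, #4, #5, #6, #8, #7 (pending dropped) fails at step 4: #4 pop() → 70 is not legal there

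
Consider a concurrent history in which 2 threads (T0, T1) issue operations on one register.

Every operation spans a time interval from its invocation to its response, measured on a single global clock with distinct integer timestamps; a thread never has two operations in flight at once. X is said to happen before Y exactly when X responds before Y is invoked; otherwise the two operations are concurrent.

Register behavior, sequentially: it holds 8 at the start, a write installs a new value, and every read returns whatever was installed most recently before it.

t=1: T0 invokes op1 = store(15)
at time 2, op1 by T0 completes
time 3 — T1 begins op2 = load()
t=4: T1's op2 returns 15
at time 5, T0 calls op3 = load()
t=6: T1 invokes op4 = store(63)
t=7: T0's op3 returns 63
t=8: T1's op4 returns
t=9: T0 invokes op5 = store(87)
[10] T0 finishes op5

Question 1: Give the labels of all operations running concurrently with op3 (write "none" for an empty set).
op3 spans [5,7]; an op avoiding the whole window 5..7 is ordered, any other is concurrent
op1 [1,2]: before
op2 [3,4]: before
op4 [6,8]: concurrent
op5 [9,10]: after

op4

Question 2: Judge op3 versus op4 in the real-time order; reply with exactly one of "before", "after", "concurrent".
op3 spans [5,7], op4 spans [6,8]
the intervals overlap in both directions

concurrent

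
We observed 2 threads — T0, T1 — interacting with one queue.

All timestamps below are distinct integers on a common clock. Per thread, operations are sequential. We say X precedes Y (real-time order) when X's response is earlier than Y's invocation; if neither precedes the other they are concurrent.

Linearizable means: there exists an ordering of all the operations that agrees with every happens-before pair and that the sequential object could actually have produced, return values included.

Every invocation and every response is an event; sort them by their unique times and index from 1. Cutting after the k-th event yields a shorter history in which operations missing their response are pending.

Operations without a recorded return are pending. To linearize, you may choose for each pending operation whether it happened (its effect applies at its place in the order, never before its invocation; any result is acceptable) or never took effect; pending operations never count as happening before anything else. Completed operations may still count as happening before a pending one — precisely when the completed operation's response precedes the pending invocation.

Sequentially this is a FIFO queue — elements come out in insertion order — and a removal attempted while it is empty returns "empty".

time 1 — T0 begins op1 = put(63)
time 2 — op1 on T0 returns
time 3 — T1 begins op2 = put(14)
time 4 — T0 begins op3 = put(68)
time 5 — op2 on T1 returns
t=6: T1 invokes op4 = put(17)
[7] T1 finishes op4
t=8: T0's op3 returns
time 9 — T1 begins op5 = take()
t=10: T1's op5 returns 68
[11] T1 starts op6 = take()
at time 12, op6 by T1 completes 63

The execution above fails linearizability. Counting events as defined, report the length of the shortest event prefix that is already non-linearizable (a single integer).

10

one valid order for events 1..9 is op1, op2, op3, op4:
step 1: op1 put(63) — queue <63>
step 2: op2 put(14) — queue <63,14>
step 3: op3 put(68) — queue <63,14,68>
step 4: op4 put(17) — queue <63,14,68,17>
once event 10 joins (op5's response, time 10), exhaustive search finds no witness
one such order, op1, op2, op3, op4, op5, breaks at step 5 where op5 take() → 68 is illegal
one such order, op1, op2, op4, op3, op5, breaks at step 5 where op5 take() → 68 is illegal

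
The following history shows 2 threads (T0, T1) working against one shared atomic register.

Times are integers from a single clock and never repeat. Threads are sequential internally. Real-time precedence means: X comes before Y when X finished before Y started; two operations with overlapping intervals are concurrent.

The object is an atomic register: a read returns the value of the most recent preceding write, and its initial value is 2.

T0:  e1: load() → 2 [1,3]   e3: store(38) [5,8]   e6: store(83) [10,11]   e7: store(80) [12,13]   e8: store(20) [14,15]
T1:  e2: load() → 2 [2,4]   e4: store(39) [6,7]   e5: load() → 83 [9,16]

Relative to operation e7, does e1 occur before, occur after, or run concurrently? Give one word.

e1 spans [1,3], e7 spans [12,13]
resp(e1)=3 < inv(e7)=12

before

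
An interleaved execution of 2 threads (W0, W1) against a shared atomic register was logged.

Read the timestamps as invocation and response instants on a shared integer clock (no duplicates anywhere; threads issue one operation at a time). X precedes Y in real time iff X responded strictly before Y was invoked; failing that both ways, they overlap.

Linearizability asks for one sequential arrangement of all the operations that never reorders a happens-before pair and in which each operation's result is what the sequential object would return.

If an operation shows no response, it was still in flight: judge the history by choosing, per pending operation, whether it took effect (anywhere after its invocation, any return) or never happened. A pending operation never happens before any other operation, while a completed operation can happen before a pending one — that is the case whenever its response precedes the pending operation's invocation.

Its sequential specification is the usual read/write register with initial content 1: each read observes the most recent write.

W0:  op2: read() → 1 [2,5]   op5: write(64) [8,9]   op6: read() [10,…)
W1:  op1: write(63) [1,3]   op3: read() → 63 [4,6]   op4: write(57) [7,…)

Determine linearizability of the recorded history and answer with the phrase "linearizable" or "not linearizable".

linearizable

witness order: op2, op1, op3, op4, op5
step 1: op2 read() → 1 — value 1
step 2: op1 write(63) — value 63
step 3: op3 read() → 63 — value 63
step 4: op4 write(57) (pending, included) — value 57
step 5: op5 write(64) — value 64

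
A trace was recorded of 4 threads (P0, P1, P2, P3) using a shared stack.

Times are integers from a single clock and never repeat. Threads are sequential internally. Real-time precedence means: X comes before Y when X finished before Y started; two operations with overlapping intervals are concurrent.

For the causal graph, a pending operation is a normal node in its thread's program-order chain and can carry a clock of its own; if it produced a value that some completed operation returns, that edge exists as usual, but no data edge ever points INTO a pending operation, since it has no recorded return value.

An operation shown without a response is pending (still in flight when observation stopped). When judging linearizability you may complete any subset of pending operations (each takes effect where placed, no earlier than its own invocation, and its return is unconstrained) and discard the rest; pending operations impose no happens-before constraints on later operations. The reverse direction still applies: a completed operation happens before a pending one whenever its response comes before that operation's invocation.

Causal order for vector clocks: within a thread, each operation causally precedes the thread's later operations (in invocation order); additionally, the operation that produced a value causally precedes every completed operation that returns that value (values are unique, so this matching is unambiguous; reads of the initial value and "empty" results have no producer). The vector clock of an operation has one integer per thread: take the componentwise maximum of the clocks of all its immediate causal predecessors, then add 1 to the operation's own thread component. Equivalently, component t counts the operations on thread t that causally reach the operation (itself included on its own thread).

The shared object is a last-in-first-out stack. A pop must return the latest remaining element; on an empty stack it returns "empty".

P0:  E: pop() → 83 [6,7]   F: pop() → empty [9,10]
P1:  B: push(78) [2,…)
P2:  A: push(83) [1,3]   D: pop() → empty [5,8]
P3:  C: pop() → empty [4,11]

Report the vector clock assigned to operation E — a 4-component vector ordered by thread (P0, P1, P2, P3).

invoked at 4, C has no predecessors; its own P3 bump gives (0, 0, 0, 1)
invoked at 1, A has no predecessors; its own P2 bump gives (0, 0, 1, 0)
invoked at 2, B has no predecessors; its own P1 bump gives (0, 1, 0, 0)
D, invoked 5, takes VC(A)=(0, 0, 1, 0) under max, adds 1 for P2 → (0, 0, 2, 0)
E, invoked 6, takes VC(A)=(0, 0, 1, 0) under max, adds 1 for P0 → (1, 0, 1, 0)
F, invoked 9, takes VC(E)=(1, 0, 1, 0) under max, adds 1 for P0 → (2, 0, 1, 0)
target: VC(E) = (1, 0, 1, 0)

(1, 0, 1, 0)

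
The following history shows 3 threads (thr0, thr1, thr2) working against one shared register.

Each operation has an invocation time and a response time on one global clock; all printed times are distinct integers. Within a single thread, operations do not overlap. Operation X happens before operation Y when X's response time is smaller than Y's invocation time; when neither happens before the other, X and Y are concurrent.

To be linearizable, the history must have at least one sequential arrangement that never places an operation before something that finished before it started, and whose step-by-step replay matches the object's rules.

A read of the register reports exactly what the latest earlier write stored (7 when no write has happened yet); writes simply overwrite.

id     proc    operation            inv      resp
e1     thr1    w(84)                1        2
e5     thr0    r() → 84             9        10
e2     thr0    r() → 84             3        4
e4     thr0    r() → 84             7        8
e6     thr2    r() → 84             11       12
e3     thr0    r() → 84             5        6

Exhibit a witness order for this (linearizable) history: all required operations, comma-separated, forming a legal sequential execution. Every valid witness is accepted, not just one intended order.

step 1: e1 w(84) — value 84
step 2: e2 r() → 84 — value 84
step 3: e3 r() → 84 — value 84
step 4: e4 r() → 84 — value 84
step 5: e5 r() → 84 — value 84
step 6: e6 r() → 84 — value 84

e1, e2, e3, e4, e5, e6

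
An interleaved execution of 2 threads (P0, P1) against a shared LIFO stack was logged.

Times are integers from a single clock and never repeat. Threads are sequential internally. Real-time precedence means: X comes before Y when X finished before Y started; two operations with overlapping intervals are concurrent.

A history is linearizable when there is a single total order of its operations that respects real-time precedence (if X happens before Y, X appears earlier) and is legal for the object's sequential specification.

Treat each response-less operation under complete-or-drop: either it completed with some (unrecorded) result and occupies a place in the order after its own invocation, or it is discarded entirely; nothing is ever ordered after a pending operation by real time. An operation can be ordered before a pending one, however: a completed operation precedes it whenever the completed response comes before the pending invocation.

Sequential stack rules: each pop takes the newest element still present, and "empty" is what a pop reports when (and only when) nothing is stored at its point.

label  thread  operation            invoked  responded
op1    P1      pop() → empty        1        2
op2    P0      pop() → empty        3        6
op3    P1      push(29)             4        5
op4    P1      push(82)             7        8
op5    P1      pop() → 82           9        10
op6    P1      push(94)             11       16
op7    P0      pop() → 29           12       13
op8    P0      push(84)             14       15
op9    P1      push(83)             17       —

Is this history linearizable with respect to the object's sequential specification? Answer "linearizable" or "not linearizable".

linearizable

one valid linearization: op1, op2, op3, op4, op5, op7, op6, op8
1. op1 pop() → empty, leaving stack <>
2. op2 pop() → empty, leaving stack <>
3. op3 push(29), leaving stack <29>
4. op4 push(82), leaving stack <29,82>
5. op5 pop() → 82, leaving stack <29>
6. op7 pop() → 29, leaving stack <>
7. op6 push(94), leaving stack <94>
8. op8 push(84), leaving stack <94,84>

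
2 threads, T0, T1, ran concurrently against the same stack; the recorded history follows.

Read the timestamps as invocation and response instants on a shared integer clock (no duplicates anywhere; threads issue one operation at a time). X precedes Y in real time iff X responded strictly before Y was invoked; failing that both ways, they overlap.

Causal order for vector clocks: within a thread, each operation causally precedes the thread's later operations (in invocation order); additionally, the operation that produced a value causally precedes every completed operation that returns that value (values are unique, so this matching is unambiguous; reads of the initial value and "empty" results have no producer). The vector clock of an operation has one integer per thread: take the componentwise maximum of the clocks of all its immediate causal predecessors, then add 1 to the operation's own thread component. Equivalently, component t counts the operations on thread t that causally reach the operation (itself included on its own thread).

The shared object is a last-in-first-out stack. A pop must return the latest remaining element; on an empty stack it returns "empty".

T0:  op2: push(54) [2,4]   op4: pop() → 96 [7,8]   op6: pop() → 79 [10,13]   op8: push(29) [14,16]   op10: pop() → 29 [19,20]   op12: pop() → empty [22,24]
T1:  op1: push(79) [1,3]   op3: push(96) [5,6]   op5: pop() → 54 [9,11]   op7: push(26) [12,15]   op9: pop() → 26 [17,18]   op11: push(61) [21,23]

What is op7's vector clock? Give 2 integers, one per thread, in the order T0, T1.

op1, invoked 1, has no incoming edges; only T1's bump applies → (0, 1)
op2, invoked 2, has no incoming edges; only T0's bump applies → (1, 0)
merge at op3 (invoked 5): VC(op1)=(0, 1), own-thread bump on T1 → (0, 2)
merge at op5 (invoked 9): VC(op2)=(1, 0), VC(op3)=(0, 2), own-thread bump on T1 → (1, 3)
merge at op4 (invoked 7): VC(op2)=(1, 0), VC(op3)=(0, 2), own-thread bump on T0 → (2, 2)
merge at op7 (invoked 12): VC(op5)=(1, 3), own-thread bump on T1 → (1, 4)
merge at op6 (invoked 10): VC(op1)=(0, 1), VC(op4)=(2, 2), own-thread bump on T0 → (3, 2)
merge at op9 (invoked 17): VC(op7)=(1, 4), own-thread bump on T1 → (1, 5)
merge at op8 (invoked 14): VC(op6)=(3, 2), own-thread bump on T0 → (4, 2)
merge at op11 (invoked 21): VC(op9)=(1, 5), own-thread bump on T1 → (1, 6)
merge at op10 (invoked 19): VC(op8)=(4, 2), own-thread bump on T0 → (5, 2)
merge at op12 (invoked 22): VC(op10)=(5, 2), own-thread bump on T0 → (6, 2)
target: VC(op7) = (1, 4)

(1, 4)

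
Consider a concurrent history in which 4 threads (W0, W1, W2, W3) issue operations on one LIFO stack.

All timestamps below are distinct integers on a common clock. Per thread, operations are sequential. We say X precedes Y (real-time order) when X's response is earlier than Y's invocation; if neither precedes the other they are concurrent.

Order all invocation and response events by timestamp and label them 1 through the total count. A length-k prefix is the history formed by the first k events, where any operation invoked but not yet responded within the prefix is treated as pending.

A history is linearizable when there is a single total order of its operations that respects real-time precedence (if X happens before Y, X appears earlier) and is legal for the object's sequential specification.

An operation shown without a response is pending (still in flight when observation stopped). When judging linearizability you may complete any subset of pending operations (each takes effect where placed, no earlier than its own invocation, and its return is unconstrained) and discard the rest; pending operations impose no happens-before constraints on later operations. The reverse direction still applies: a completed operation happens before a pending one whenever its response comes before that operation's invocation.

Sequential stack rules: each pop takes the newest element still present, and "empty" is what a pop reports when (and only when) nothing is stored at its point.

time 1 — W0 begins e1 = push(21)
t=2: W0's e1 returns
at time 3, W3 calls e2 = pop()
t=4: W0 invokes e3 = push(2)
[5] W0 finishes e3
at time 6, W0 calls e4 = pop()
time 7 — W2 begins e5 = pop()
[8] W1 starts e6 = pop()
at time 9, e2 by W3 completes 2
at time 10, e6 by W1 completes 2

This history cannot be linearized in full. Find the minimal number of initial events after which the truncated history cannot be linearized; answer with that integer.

one valid order for events 1..9 is e1, e3, e2:
after step 1 (e1 push(21)): stack <21>
after step 2 (e3 push(2)): stack <21,2>
after step 3 (e2 pop() → 2): stack <21>
include event 10 — e6 responding at 10 — and every candidate order breaks
including or dropping the 2 pending operations (e4, e5) in any combination fails
e.g. e1, e2, e3, e6 (pending dropped): illegal at step 2, since e2 pop() → 2 cannot apply there
e.g. e1, e3, e2, e6 (pending dropped): illegal at step 4, since e6 pop() → 2 cannot apply there

10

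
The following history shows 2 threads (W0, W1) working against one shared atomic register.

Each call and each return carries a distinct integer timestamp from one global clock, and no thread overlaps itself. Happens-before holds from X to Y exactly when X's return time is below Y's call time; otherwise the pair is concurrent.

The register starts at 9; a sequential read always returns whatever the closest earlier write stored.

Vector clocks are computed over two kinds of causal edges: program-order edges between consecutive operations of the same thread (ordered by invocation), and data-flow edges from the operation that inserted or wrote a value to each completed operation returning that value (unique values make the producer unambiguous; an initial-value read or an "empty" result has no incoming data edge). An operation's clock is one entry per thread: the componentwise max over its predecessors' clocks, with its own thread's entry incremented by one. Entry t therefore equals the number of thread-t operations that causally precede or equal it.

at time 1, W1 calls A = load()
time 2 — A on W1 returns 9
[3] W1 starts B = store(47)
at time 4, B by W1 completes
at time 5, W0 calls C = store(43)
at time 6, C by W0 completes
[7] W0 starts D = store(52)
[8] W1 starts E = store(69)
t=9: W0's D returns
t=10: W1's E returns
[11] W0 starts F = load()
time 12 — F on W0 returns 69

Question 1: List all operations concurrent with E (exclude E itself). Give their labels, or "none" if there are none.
D

E spans [8,10]: anything still running between times 8 and 10 counts as concurrent
A [1,2]: before
B [3,4]: before
C [5,6]: before
D [7,9]: concurrent
F [11,12]: after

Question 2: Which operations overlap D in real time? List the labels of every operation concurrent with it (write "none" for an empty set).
E

D spans [7,9]; an op avoiding the whole window 7..9 is ordered, any other is concurrent
A [1,2]: before
B [3,4]: before
C [5,6]: before
E [8,10]: concurrent
F [11,12]: after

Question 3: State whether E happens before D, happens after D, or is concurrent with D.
concurrent

E spans [8,10], D spans [7,9]
the intervals overlap in both directions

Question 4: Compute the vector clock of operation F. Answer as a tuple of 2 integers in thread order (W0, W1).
(3, 3)

VC(A, invoked at 1): no causal predecessors; +1 on W1 → (0, 1)
VC(C, invoked at 5): no causal predecessors; +1 on W0 → (1, 0)
invoked at 3, B merges VC(A)=(0, 1) and bumps W1's slot → (0, 2)
invoked at 7, D merges VC(C)=(1, 0) and bumps W0's slot → (2, 0)
invoked at 8, E merges VC(B)=(0, 2) and bumps W1's slot → (0, 3)
invoked at 11, F merges VC(D)=(2, 0), VC(E)=(0, 3) and bumps W0's slot → (3, 3)
target: VC(F) = (3, 3)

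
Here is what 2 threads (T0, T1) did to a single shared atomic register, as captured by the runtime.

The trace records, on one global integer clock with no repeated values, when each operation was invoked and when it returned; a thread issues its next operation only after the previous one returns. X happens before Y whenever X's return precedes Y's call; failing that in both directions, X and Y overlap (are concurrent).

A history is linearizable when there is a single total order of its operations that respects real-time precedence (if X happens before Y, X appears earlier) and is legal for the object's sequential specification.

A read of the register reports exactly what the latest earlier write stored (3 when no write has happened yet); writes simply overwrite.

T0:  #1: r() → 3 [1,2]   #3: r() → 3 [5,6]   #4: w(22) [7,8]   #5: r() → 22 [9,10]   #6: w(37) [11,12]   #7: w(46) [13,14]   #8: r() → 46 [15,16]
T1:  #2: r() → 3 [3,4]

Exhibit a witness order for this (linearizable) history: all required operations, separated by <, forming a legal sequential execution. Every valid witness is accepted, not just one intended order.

1. #1 r() → 3, leaving value 3
2. #2 r() → 3, leaving value 3
3. #3 r() → 3, leaving value 3
4. #4 w(22), leaving value 22
5. #5 r() → 22, leaving value 22
6. #6 w(37), leaving value 37
7. #7 w(46), leaving value 46
8. #8 r() → 46, leaving value 46

#1 < #2 < #3 < #4 < #5 < #6 < #7 < #8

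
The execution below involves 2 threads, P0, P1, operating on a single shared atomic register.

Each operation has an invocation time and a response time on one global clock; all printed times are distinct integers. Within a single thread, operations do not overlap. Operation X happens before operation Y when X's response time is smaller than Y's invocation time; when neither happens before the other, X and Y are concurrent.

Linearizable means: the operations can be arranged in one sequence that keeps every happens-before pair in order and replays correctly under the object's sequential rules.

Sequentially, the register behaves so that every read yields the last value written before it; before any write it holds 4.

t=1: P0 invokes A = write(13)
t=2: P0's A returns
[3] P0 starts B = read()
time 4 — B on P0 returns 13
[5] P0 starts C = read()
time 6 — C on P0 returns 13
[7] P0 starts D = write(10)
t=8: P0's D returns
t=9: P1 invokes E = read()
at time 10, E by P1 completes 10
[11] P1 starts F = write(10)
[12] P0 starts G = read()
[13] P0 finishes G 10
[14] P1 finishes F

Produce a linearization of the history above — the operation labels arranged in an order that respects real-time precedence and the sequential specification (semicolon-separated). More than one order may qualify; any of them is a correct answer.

step 1: A write(13) — value 13
step 2: B read() → 13 — value 13
step 3: C read() → 13 — value 13
step 4: D write(10) — value 10
step 5: E read() → 10 — value 10
step 6: F write(10) — value 10
step 7: G read() → 10 — value 10

A; B; C; D; E; F; G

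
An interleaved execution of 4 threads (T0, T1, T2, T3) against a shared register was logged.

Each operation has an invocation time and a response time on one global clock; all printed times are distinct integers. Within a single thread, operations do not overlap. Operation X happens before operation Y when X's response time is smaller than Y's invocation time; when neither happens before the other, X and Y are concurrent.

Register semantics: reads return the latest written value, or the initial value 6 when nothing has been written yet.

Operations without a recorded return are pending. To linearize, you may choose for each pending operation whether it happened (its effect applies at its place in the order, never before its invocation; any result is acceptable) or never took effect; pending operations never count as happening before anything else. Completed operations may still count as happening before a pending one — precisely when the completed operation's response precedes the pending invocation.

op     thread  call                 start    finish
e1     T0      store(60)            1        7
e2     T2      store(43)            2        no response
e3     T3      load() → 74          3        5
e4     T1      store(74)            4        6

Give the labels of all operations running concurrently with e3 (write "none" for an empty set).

e1, e2, e4

overlap test against e3 [3,5]: concurrent iff the interval meets 3..5
e1 [1,7]: concurrent
e2 [2,…): concurrent
e4 [4,6]: concurrent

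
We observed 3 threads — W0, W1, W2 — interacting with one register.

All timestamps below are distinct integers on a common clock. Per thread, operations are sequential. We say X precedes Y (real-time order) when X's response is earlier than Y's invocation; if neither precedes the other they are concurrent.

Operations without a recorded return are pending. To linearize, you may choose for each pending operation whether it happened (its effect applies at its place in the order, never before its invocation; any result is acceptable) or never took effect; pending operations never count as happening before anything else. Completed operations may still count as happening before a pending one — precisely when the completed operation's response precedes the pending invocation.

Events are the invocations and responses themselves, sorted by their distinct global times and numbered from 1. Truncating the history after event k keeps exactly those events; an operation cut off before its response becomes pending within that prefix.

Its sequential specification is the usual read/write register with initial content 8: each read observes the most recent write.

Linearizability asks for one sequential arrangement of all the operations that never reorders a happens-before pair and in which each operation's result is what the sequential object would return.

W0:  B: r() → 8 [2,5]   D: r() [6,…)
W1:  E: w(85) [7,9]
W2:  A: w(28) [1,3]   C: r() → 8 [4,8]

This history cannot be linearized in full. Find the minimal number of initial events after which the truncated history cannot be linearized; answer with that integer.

8

one valid order for events 1..7 is B, A:
after step 1 (B r() → 8): value 8
after step 2 (A w(28)): value 28
include event 8 — C responding at 8 — and every candidate order breaks
including or dropping the 2 pending operations (D, E) in any combination fails
one such order, A, B, C (pending dropped), breaks at step 2 where B r() → 8 is illegal
one such order, A, C, B (pending dropped), breaks at step 2 where C r() → 8 is illegal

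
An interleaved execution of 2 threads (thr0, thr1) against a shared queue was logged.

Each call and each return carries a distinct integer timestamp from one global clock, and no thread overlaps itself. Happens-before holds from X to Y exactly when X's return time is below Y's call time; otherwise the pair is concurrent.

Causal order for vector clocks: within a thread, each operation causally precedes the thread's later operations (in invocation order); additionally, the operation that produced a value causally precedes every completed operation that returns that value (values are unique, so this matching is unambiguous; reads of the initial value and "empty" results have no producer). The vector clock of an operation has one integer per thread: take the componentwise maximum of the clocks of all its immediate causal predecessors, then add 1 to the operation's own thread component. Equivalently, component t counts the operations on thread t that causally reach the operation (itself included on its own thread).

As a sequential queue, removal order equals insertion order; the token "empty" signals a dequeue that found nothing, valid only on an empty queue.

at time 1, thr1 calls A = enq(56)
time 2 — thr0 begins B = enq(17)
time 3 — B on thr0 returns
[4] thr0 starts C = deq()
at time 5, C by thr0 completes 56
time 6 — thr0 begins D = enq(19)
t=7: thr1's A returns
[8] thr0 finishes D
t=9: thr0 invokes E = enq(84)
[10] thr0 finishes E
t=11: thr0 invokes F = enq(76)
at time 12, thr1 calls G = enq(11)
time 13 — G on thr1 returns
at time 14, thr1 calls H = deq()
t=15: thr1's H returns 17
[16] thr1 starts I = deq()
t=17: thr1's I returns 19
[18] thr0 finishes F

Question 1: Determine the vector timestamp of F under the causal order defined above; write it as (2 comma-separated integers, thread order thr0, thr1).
no predecessors for A (invoked 1): thr1 increments from zero → (0, 1)
no predecessors for B (invoked 2): thr0 increments from zero → (1, 0)
G (invocation 12): componentwise max over VC(A)=(0, 1), +1 at thr1, giving (0, 2)
C (invocation 4): componentwise max over VC(A)=(0, 1), VC(B)=(1, 0), +1 at thr0, giving (2, 1)
H (invocation 14): componentwise max over VC(B)=(1, 0), VC(G)=(0, 2), +1 at thr1, giving (1, 3)
D (invocation 6): componentwise max over VC(C)=(2, 1), +1 at thr0, giving (3, 1)
E (invocation 9): componentwise max over VC(D)=(3, 1), +1 at thr0, giving (4, 1)
F (invocation 11): componentwise max over VC(E)=(4, 1), +1 at thr0, giving (5, 1)
I (invocation 16): componentwise max over VC(D)=(3, 1), VC(H)=(1, 3), +1 at thr1, giving (3, 4)
target: VC(F) = (5, 1)

(5, 1)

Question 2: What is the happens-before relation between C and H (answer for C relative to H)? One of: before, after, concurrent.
C spans [4,5], H spans [14,15]
resp(C)=5 < inv(H)=14

before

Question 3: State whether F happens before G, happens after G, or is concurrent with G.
F spans [11,18], G spans [12,13]
the intervals overlap in both directions

concurrent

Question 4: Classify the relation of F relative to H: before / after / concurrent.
F spans [11,18], H spans [14,15]
the intervals overlap in both directions

concurrent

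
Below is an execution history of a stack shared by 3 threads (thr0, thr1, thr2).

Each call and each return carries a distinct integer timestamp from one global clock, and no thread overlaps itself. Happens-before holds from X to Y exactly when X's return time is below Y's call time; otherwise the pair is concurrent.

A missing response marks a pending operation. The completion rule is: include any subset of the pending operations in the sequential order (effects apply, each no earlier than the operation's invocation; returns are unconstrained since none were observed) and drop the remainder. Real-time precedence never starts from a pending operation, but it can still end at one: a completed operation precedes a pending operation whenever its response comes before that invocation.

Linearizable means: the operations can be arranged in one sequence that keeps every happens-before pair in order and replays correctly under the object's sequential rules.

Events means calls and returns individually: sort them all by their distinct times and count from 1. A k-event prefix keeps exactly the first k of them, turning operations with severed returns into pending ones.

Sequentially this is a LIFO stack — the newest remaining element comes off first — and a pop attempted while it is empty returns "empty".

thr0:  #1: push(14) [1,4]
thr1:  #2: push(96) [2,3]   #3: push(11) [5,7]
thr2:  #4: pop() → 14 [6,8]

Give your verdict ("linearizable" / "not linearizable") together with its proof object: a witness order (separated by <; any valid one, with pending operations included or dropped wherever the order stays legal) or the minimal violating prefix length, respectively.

linearizable — witness: #2 < #1 < #4 < #3

after step 1 (#2 push(96)): stack <96>
after step 2 (#1 push(14)): stack <96,14>
after step 3 (#4 pop() → 14): stack <96>
after step 4 (#3 push(11)): stack <96,11>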